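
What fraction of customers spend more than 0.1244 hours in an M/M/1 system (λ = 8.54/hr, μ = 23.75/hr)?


W ~ Exponential(μ−λ) for M/M/1.
μ − λ = 23.75 − 8.54 = 15.2100
P(W > t) = e^{−(μ−λ)t} = e^{−1.8921} = 0.150751

Final: 0.150751


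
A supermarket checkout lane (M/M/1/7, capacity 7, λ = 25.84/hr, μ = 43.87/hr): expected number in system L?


ρ = 25.84/43.87 = 0.5890
L = ρ[1 − (K+1)ρ^K + Kρ^(K+1)] / [(1−ρ)(1−ρ^(K+1))]
Numerator: 0.5890·(1 − 8·0.024597 + 7·0.014488) = 0.532846
Denominator: (0.4110)·(0.985512) = 0.405033
L = 0.532846/0.405033 = 1.3156

Final: 1.3156


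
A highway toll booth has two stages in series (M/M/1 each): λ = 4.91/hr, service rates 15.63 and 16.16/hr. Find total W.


Each node sees arrival rate λ = 4.91/hr (tandem ⇒ throughput preserved).
W₁ = 1/(μ₁−λ) = 1/(15.63−4.91) = 0.09328 hr
W₂ = 1/(μ₂−λ) = 1/(16.16−4.91) = 0.08889 hr
W_total = W₁ + W₂ = 0.09328 + 0.08889 = 0.18217 hr

Final: 0.18217 hr


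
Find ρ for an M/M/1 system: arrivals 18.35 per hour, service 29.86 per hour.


ρ = λ/μ = 18.35/29.86 = 0.6145

Final: 0.6145


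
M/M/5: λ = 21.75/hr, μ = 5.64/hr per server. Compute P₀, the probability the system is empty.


a = λ/μ = 21.75/5.64 = 3.8564; ρ = a/c = 0.7713
Σ_{k=0}^{4} a^k/k! (terms k=0..4) = 1.00000 + 3.85638 + 7.43584 + 9.55849 + 9.21530 = 31.06601
Tail: a^5/(5!(1−ρ)) = 852.90525/(120·0.2287) = 31.07484
P₀ = 1/(31.06601 + 31.07484) = 1/62.14086 = 0.016092

Final: 0.016092


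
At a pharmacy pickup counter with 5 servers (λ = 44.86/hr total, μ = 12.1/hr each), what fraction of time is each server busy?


ρ = λ/(cμ) = 44.86/(5·12.1) = 44.86/60.50 = 0.7415

Final: 0.7415


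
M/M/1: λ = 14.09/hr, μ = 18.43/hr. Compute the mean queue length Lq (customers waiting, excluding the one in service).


ρ = 14.09/18.43 = 0.7645
Lq = ρ²/(1−ρ) = 0.5845/0.2355 = 2.4820

Final: 2.4820


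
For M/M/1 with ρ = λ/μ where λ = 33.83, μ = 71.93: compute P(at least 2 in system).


ρ = 33.83/71.93 = 0.4703
P(N ≥ n) = ρ^n = 0.4703^2 = 0.221199

Final: 0.221199


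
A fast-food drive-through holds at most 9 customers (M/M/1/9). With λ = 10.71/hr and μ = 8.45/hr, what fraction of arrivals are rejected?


ρ = λ/μ = 10.71/8.45 = 1.2675
P_K = (1−ρ)ρ^K/(1−ρ^(K+1)) = (-0.2675·8.441019)/(1 − 10.698616)
= -2.257598/-9.698616 = 0.232775

Final: 0.232775


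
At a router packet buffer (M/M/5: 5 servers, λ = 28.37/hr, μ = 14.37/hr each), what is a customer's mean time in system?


a = 1.9743; ρ = 0.3949; P₀ = 0.137901
Lq = P₀·a^c·ρ/(c!(1−ρ)²) = 0.03716
Wq = Lq/λ = 0.03716/28.37 = 0.001310 hr
W = Wq + 1/μ = 0.001310 + 0.06959 = 0.07090 hr

Final: 0.07090 hr


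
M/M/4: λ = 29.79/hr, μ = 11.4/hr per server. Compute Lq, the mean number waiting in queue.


a = λ/μ = 2.6132; ρ = a/4 = 0.6533
P₀ = 0.064081
Lq = P₀·a^c·ρ / (c!·(1−ρ)²) = 0.064081·46.62970·0.6533/(24·0.12021)
= 0.67663

Final: 0.67663


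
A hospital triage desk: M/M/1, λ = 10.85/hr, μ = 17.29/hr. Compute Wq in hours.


ρ = 10.85/17.29 = 0.6275
Wq = ρ/(μ−λ) = 0.6275/(17.29 − 10.85) = 0.6275/6.44 = 0.09744 hr

Final: 0.09744 hr


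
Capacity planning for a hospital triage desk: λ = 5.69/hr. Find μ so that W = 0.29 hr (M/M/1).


W = 1/(μ−λ) ⇒ μ − λ = 1/W = 1/0.29 = 3.4483
μ = λ + 1/W = 5.69 + 3.4483 = 9.1383 per hr

Final: 9.1383 /hr


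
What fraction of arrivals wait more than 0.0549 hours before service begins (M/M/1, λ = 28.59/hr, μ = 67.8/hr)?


ρ = 28.59/67.8 = 0.4217
P(Wq > t) = ρ·e^{−(μ−λ)t} = 0.4217·e^{−2.1526}
= 0.4217·0.116178 = 0.048990

Final: 0.048990


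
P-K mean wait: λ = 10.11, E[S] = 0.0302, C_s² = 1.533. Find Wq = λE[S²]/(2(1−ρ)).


ρ = λ·E[S] = 10.11·0.0302 = 0.3053
E[S²] = E[S]²(1+C_s²) = 0.0302²·(1+1.533) = 0.002310
Wq = λ·E[S²]/(2(1−ρ)) = 10.11·0.002310/(2·0.6947) = 0.01681 hr

Final: 0.01681 hr


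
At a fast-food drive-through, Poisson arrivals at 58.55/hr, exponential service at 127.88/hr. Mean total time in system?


W = 1/(μ−λ) = 1/(127.88 − 58.55) = 1/69.33 = 0.01442 hr

Final: 0.01442 hr


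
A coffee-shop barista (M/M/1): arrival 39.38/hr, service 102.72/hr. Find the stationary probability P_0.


ρ = 39.38/102.72 = 0.3834
P_n = (1−ρ)·ρ^n = (1 − 0.3834)·0.3834^0 = 0.6166·1.000000 = 0.616628

Final: 0.616628


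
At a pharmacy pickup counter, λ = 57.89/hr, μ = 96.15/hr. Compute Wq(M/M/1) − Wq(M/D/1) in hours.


ρ = 57.89/96.15 = 0.6021
Wq(M/M/1) = ρ/(μ−λ) = 0.6021/38.26 = 0.01574 hr
Wq(M/D/1) = ρ/(2(μ−λ)) = 0.007868 hr
Savings = 0.01574 − 0.007868 = 0.007868 hr

Final: 0.007868 hr


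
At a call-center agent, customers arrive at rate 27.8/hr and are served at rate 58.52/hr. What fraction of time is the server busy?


ρ = λ/μ = 27.8/58.52 = 0.4751

Final: 0.4751


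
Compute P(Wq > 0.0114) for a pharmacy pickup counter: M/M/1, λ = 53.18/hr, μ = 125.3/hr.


ρ = 53.18/125.3 = 0.4244
P(Wq > t) = ρ·e^{−(μ−λ)t} = 0.4244·e^{−0.8222}
= 0.4244·0.439478 = 0.186524

Final: 0.186524


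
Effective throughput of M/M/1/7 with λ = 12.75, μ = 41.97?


ρ = 0.3038; P_K = (1−ρ)ρ^7/(1−ρ^8) = 0.0001663
λ_eff = λ(1 − P_K) = 12.75·(1 − 0.0001663) = 12.75·0.999834 = 12.7479 /hr

Final: 12.7479 /hr


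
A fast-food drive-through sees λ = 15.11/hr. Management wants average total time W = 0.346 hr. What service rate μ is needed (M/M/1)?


W = 1/(μ−λ) ⇒ μ − λ = 1/W = 1/0.346 = 2.8902
μ = λ + 1/W = 15.11 + 2.8902 = 18.0002 per hr

Final: 18.0002 /hr


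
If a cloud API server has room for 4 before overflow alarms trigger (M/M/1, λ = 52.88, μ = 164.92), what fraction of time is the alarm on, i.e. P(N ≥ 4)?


ρ = 52.88/164.92 = 0.3206
P(N ≥ n) = ρ^n = 0.3206^4 = 0.010570

Final: 0.010570


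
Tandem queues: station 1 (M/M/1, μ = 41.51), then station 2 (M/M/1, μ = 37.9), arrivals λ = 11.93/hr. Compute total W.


Each node sees arrival rate λ = 11.93/hr (tandem ⇒ throughput preserved).
W₁ = 1/(μ₁−λ) = 1/(41.51−11.93) = 0.03381 hr
W₂ = 1/(μ₂−λ) = 1/(37.9−11.93) = 0.03851 hr
W_total = W₁ + W₂ = 0.03381 + 0.03851 = 0.07231 hr

Final: 0.07231 hr


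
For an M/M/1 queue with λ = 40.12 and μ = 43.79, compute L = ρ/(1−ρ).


ρ = λ/μ = 40.12/43.79 = 0.9162
L = ρ/(1−ρ) = 0.9162/(1 − 0.9162) = 0.9162/0.08381 = 10.9319

Final: 10.9319


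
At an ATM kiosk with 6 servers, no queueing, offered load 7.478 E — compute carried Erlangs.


B(6,7.478) = 0.360254 (Erlang-B)
Carried load = a(1 − B) = 7.478·(1 − 0.360254) = 7.478·0.639746 = 4.7840 E

Final: 4.7840 Erlangs


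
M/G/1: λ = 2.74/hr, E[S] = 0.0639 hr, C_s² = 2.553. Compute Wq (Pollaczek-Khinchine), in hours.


ρ = λ·E[S] = 2.74·0.0639 = 0.1751
E[S²] = E[S]²(1+C_s²) = 0.0639²·(1+2.553) = 0.014508
Wq = λ·E[S²]/(2(1−ρ)) = 2.74·0.014508/(2·0.8249) = 0.02409 hr

Final: 0.02409 hr


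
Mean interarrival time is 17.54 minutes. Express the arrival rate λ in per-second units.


λ = 1/(interarrival time) in consistent units.
1 second = 0.0166667 min, so λ = 0.0166667/17.54 = 0.0009502 per second

Final: 0.0009502 /sec


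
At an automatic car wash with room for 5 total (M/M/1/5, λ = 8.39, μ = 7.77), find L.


ρ = 8.39/7.77 = 1.0798
L = ρ[1 − (K+1)ρ^K + Kρ^(K+1)] / [(1−ρ)(1−ρ^(K+1))]
Numerator: 1.0798·(1 − 6·1.467928 + 5·1.585060) = 0.127126
Denominator: (-0.07979)·(-0.585060) = 0.046684
L = 0.127126/0.046684 = 2.7231

Final: 2.7231


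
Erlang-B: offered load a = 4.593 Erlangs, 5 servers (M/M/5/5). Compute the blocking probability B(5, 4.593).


B(c,a) = (a^c/c!) / Σ_{k=0}^{c} a^k/k!
a^5/5! = 17.033386
Σ terms (k=0..5): 1.00000 + 4.59300 + 10.54782 + 16.14872 + 18.54277 + 17.03339 = 67.865696
B = 17.033386/67.865696 = 0.250987

Final: 0.250987


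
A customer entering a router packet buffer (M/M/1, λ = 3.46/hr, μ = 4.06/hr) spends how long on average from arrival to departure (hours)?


W = 1/(μ−λ) = 1/(4.06 − 3.46) = 1/0.6000 = 1.6667 hr

Final: 1.6667 hr


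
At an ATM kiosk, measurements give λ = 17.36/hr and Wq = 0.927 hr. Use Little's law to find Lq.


Lq = λWq = 17.36·0.927 = 16.0927

Final: 16.0927


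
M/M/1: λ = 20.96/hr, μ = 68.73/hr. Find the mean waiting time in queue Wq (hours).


ρ = 20.96/68.73 = 0.3050
Wq = ρ/(μ−λ) = 0.3050/(68.73 − 20.96) = 0.3050/47.77 = 0.006384 hr

Final: 0.006384 hr


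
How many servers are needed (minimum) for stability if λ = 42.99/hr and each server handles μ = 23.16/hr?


Stability requires cμ > λ ⇔ c > λ/μ.
λ/μ = 42.99/23.16 = 1.8562
Minimum integer c = ⌊1.8562⌋ + 1 = 2
Check: 2·23.16 = 46.32 > 42.99, while 1·23.16 = 23.16 ≤ 42.99

Final: 2 servers


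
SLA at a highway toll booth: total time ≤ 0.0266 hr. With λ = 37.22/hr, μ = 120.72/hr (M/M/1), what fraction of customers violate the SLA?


W ~ Exponential(μ−λ) for M/M/1.
μ − λ = 120.72 − 37.22 = 83.5000
P(W > t) = e^{−(μ−λ)t} = e^{−2.2211} = 0.108490

Final: 0.108490


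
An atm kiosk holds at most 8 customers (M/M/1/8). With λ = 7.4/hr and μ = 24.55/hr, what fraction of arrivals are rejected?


ρ = λ/μ = 7.4/24.55 = 0.3014
P_K = (1−ρ)ρ^K/(1−ρ^(K+1)) = (0.6986·0.00006815)/(1 − 0.00002054)
= 0.00004761/0.999979 = 0.00004761

Final: 0.00004761


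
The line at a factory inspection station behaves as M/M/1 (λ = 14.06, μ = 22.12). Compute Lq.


ρ = 14.06/22.12 = 0.6356
Lq = ρ²/(1−ρ) = 0.4040/0.3644 = 1.1088

Final: 1.1088


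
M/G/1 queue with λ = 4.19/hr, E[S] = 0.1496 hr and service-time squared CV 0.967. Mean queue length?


ρ = λ·E[S] = 4.19·0.1496 = 0.6268
Lq = ρ²(1+C_s²)/(2(1−ρ)) = 0.3929·(1+0.967)/(2·0.3732)
= 0.3929·1.9670/0.7464 = 1.03550

Final: 1.03550


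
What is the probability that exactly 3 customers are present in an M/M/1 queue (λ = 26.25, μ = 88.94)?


ρ = 26.25/88.94 = 0.2951
P_n = (1−ρ)·ρ^n = (1 − 0.2951)·0.2951^3 = 0.7049·0.025710 = 0.018122

Final: 0.018122


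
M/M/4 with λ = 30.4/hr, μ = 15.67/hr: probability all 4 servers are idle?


a = λ/μ = 30.4/15.67 = 1.9400; ρ = a/c = 0.4850
Σ_{k=0}^{3} a^k/k! (terms k=0..3) = 1.00000 + 1.94001 + 1.88182 + 1.21692 = 6.03876
Tail: a^4/(4!(1−ρ)) = 14.16506/(24·0.5150) = 1.14605
P₀ = 1/(6.03876 + 1.14605) = 1/7.18481 = 0.139183

Final: 0.139183


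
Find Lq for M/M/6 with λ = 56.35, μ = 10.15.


a = λ/μ = 5.5517; ρ = a/6 = 0.9253
P₀ = 0.001474
Lq = P₀·a^c·ρ / (c!·(1−ρ)²) = 0.001474·29279.74356·0.9253/(720·0.005582)
= 9.93781

Final: 9.93781


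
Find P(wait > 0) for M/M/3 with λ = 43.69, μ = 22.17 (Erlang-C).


a = λ/μ = 1.9707; ρ = a/3 = 0.6569
P₀ = 0.115873 (from M/M/c formula)
C(c,a) = [a^c/(c!(1−ρ))]·P₀ = [7.65331/(6·0.3431)]·0.115873
= 3.71766·0.115873 = 0.430776

Final: 0.430776


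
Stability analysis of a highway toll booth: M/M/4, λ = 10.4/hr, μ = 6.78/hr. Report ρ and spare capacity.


Total capacity cμ = 4·6.78 = 27.12/hr
ρ = λ/(cμ) = 10.4/27.12 = 0.3835
Stable ⇔ ρ < 1: YES
Spare capacity = cμ − λ = 27.12 − 10.4 = 16.72/hr

Final: ρ = 0.3835; stable; margin = 16.72/hr


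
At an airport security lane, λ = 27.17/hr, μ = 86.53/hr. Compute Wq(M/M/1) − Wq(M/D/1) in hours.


ρ = 27.17/86.53 = 0.3140
Wq(M/M/1) = ρ/(μ−λ) = 0.3140/59.36 = 0.005290 hr
Wq(M/D/1) = ρ/(2(μ−λ)) = 0.002645 hr
Savings = 0.005290 − 0.002645 = 0.002645 hr

Final: 0.002645 hr


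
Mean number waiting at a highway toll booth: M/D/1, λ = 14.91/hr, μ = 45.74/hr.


ρ = 14.91/45.74 = 0.3260
M/D/1: Lq = ρ²/(2(1−ρ)) = 0.1063/(2·0.6740) = 0.07882

Final: 0.07882


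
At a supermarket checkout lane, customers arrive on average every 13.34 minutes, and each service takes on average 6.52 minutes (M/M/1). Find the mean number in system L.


λ = 60/13.34 = 4.4978 /hr
μ = 60/6.52 = 9.2025 /hr
ρ = λ/μ = 4.4978/9.2025 = 0.4888
L = ρ/(1−ρ) = 0.4888/0.5112 = 0.9560

Final: 0.9560


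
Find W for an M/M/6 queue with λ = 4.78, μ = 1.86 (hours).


a = 2.5699; ρ = 0.4283; P₀ = 0.076033
Lq = P₀·a^c·ρ/(c!(1−ρ)²) = 0.03987
Wq = Lq/λ = 0.03987/4.78 = 0.008340 hr
W = Wq + 1/μ = 0.008340 + 0.53763 = 0.54597 hr

Final: 0.54597 hr


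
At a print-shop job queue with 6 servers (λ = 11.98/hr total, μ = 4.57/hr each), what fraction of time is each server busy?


ρ = λ/(cμ) = 11.98/(6·4.57) = 11.98/27.42 = 0.4369

Final: 0.4369


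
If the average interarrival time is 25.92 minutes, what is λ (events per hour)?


λ = 1/(interarrival time) in consistent units.
1 hour = 60 min, so λ = 60/25.92 = 2.3148 per hour

Final: 2.3148 /hr


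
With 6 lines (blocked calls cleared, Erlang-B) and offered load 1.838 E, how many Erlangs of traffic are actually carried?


B(6,1.838) = 0.008546 (Erlang-B)
Carried load = a(1 − B) = 1.838·(1 − 0.008546) = 1.838·0.991454 = 1.8223 E

Final: 1.8223 Erlangs


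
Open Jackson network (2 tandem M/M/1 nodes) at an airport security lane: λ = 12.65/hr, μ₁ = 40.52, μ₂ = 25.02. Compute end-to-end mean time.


Each node sees arrival rate λ = 12.65/hr (tandem ⇒ throughput preserved).
W₁ = 1/(μ₁−λ) = 1/(40.52−12.65) = 0.03588 hr
W₂ = 1/(μ₂−λ) = 1/(25.02−12.65) = 0.08084 hr
W_total = W₁ + W₂ = 0.03588 + 0.08084 = 0.11672 hr

Final: 0.11672 hr


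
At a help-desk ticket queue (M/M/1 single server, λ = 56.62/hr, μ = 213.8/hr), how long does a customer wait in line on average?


ρ = 56.62/213.8 = 0.2648
Wq = ρ/(μ−λ) = 0.2648/(213.8 − 56.62) = 0.2648/157.18 = 0.001685 hr

Final: 0.001685 hr


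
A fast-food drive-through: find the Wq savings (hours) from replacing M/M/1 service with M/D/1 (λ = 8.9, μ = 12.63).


ρ = 8.9/12.63 = 0.7047
Wq(M/M/1) = ρ/(μ−λ) = 0.7047/3.73 = 0.18892 hr
Wq(M/D/1) = ρ/(2(μ−λ)) = 0.09446 hr
Savings = 0.18892 − 0.09446 = 0.09446 hr

Final: 0.09446 hr


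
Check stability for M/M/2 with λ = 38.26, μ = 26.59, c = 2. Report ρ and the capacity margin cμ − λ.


Total capacity cμ = 2·26.59 = 53.18/hr
ρ = λ/(cμ) = 38.26/53.18 = 0.7194
Stable ⇔ ρ < 1: YES
Spare capacity = cμ − λ = 53.18 − 38.26 = 14.92/hr

Final: ρ = 0.7194; stable; margin = 14.92/hr


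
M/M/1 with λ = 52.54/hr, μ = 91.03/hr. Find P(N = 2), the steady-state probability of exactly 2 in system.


ρ = 52.54/91.03 = 0.5772
P_n = (1−ρ)·ρ^n = (1 − 0.5772)·0.5772^2 = 0.4228·0.333128 = 0.140856

Final: 0.140856


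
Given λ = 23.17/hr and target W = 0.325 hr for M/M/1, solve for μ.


W = 1/(μ−λ) ⇒ μ − λ = 1/W = 1/0.325 = 3.0769
μ = λ + 1/W = 23.17 + 3.0769 = 26.2469 per hr

Final: 26.2469 /hr


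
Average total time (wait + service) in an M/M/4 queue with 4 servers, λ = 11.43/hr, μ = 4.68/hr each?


a = 2.4423; ρ = 0.6106; P₀ = 0.078991
Lq = P₀·a^c·ρ/(c!(1−ρ)²) = 0.47148
Wq = Lq/λ = 0.47148/11.43 = 0.04125 hr
W = Wq + 1/μ = 0.04125 + 0.21368 = 0.25492 hr

Final: 0.25492 hr


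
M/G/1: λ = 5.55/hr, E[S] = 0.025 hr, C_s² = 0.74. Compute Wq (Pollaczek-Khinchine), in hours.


ρ = λ·E[S] = 5.55·0.025 = 0.1388
E[S²] = E[S]²(1+C_s²) = 0.025²·(1+0.74) = 0.001088
Wq = λ·E[S²]/(2(1−ρ)) = 5.55·0.001088/(2·0.8612) = 0.003504 hr

Final: 0.003504 hr


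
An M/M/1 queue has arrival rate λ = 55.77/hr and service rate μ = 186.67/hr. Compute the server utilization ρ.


ρ = λ/μ = 55.77/186.67 = 0.2988

Final: 0.2988


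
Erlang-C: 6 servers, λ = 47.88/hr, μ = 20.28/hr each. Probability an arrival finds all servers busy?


a = λ/μ = 2.3609; ρ = a/6 = 0.3935
P₀ = 0.093951 (from M/M/c formula)
C(c,a) = [a^c/(c!(1−ρ))]·P₀ = [173.18774/(720·0.6065)]·0.093951
= 0.39660·0.093951 = 0.037261

Final: 0.037261


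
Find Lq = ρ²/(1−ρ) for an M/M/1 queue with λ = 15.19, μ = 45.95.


ρ = 15.19/45.95 = 0.3306
Lq = ρ²/(1−ρ) = 0.1093/0.6694 = 0.1632

Final: 0.1632


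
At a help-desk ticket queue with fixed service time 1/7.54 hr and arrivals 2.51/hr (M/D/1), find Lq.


ρ = 2.51/7.54 = 0.3329
M/D/1: Lq = ρ²/(2(1−ρ)) = 0.1108/(2·0.6671) = 0.08306

Final: 0.08306


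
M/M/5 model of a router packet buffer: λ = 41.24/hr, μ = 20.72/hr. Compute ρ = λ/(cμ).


ρ = λ/(cμ) = 41.24/(5·20.72) = 41.24/103.60 = 0.3981

Final: 0.3981


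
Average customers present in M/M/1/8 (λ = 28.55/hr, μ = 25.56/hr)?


ρ = 28.55/25.56 = 1.1170
L = ρ[1 − (K+1)ρ^K + Kρ^(K+1)] / [(1−ρ)(1−ρ^(K+1))]
Numerator: 1.1170·(1 − 9·2.423048 + 8·2.706496) = 0.943323
Denominator: (-0.1170)·(-1.706496) = 0.199625
L = 0.943323/0.199625 = 4.7255

Final: 4.7255


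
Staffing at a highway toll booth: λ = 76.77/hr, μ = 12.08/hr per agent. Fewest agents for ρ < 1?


Stability requires cμ > λ ⇔ c > λ/μ.
λ/μ = 76.77/12.08 = 6.3551
Minimum integer c = ⌊6.3551⌋ + 1 = 7
Check: 7·12.08 = 84.56 > 76.77, while 6·12.08 = 72.48 ≤ 76.77

Final: 7 servers


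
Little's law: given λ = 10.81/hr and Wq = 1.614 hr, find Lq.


Lq = λWq = 10.81·1.614 = 17.4473

Final: 17.4473


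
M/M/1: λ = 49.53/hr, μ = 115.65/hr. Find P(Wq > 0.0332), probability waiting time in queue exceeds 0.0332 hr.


ρ = 49.53/115.65 = 0.4283
P(Wq > t) = ρ·e^{−(μ−λ)t} = 0.4283·e^{−2.1952}
= 0.4283·0.111338 = 0.047683

Final: 0.047683


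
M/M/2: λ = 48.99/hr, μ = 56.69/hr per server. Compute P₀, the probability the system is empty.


a = λ/μ = 48.99/56.69 = 0.8642; ρ = a/c = 0.4321
Σ_{k=0}^{1} a^k/k! (terms k=0..1) = 1.00000 + 0.86417 = 1.86417
Tail: a^2/(2!(1−ρ)) = 0.74680/(2·0.5679) = 0.65749
P₀ = 1/(1.86417 + 0.65749) = 1/2.52166 = 0.396563

Final: 0.396563


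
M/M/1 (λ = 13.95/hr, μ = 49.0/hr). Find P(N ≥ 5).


ρ = 13.95/49.0 = 0.2847
P(N ≥ n) = ρ^n = 0.2847^5 = 0.001870

Final: 0.001870


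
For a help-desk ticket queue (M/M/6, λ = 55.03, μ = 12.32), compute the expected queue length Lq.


a = λ/μ = 4.4667; ρ = a/6 = 0.7445
P₀ = 0.009536
Lq = P₀·a^c·ρ / (c!·(1−ρ)²) = 0.009536·7942.05390·0.7445/(720·0.06530)
= 1.19915

Final: 1.19915


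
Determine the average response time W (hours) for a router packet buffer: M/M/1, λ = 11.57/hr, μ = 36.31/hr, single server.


W = 1/(μ−λ) = 1/(36.31 − 11.57) = 1/24.74 = 0.04042 hr

Final: 0.04042 hr


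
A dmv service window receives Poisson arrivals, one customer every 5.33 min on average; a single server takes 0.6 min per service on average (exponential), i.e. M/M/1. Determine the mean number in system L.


λ = 60/5.33 = 11.2570 /hr
μ = 60/0.6 = 100.0000 /hr
ρ = λ/μ = 11.2570/100.0000 = 0.1126
L = ρ/(1−ρ) = 0.1126/0.8874 = 0.1268

Final: 0.1268


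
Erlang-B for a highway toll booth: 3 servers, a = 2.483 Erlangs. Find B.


B(c,a) = (a^c/c!) / Σ_{k=0}^{c} a^k/k!
a^3/3! = 2.551402
Σ terms (k=0..3): 1.00000 + 2.48300 + 3.08264 + 2.55140 = 9.117047
B = 2.551402/9.117047 = 0.279850

Final: 0.279850


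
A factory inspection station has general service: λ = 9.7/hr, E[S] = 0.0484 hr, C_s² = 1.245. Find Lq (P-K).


ρ = λ·E[S] = 9.7·0.0484 = 0.4695
Lq = ρ²(1+C_s²)/(2(1−ρ)) = 0.2204·(1+1.245)/(2·0.5305)
= 0.2204·2.2450/1.0610 = 0.46636

Final: 0.46636


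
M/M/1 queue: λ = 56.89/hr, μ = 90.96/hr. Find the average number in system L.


ρ = λ/μ = 56.89/90.96 = 0.6254
L = ρ/(1−ρ) = 0.6254/(1 − 0.6254) = 0.6254/0.3746 = 1.6698

Final: 1.6698


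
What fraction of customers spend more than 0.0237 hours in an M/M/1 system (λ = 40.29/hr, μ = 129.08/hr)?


W ~ Exponential(μ−λ) for M/M/1.
μ − λ = 129.08 − 40.29 = 88.7900
P(W > t) = e^{−(μ−λ)t} = e^{−2.1043} = 0.121928

Final: 0.121928


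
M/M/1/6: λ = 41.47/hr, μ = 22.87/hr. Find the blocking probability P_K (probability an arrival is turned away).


ρ = λ/μ = 41.47/22.87 = 1.8133
P_K = (1−ρ)ρ^K/(1−ρ^(K+1)) = (-0.8133·35.547350)/(1 − 64.457743)
= -28.910394/-63.457743 = 0.455585

Final: 0.455585


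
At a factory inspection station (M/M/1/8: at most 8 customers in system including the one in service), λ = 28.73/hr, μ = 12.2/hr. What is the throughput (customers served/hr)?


ρ = 2.3549; P_K = (1−ρ)ρ^8/(1−ρ^9) = 0.575615
λ_eff = λ(1 − P_K) = 28.73·(1 − 0.575615) = 28.73·0.424385 = 12.1926 /hr

Final: 12.1926 /hr


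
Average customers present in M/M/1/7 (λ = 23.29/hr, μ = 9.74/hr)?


ρ = 23.29/9.74 = 2.3912
L = ρ[1 − (K+1)ρ^K + Kρ^(K+1)] / [(1−ρ)(1−ρ^(K+1))]
Numerator: 2.3912·(1 − 8·446.965211 + 7·1068.769996) = 9341.509689
Denominator: (-1.3912)·(-1067.769996) = 1485.450046
L = 9341.509689/1485.450046 = 6.2887

Final: 6.2887


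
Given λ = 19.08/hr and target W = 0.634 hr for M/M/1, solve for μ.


W = 1/(μ−λ) ⇒ μ − λ = 1/W = 1/0.634 = 1.5773
μ = λ + 1/W = 19.08 + 1.5773 = 20.6573 per hr

Final: 20.6573 /hr


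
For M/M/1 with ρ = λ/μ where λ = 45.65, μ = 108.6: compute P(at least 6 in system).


ρ = 45.65/108.6 = 0.4203
P(N ≥ n) = ρ^n = 0.4203^6 = 0.005517

Final: 0.005517


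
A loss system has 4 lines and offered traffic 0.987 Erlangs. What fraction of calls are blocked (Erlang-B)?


B(c,a) = (a^c/c!) / Σ_{k=0}^{c} a^k/k!
a^4/4! = 0.039542
Σ terms (k=0..4): 1.00000 + 0.98700 + 0.48708 + 0.16025 + 0.03954 = 2.673877
B = 0.039542/2.673877 = 0.014788

Final: 0.014788


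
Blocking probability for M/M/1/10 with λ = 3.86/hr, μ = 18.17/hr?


ρ = λ/μ = 3.86/18.17 = 0.2124
P_K = (1−ρ)ρ^K/(1−ρ^(K+1)) = (0.7876·0.0000001872)/(1 − 0.00000003977)
= 0.0000001474/1.000000 = 0.0000001474

Final: 0.0000001474


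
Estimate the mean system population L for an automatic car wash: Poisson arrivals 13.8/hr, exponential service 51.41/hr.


ρ = λ/μ = 13.8/51.41 = 0.2684
L = ρ/(1−ρ) = 0.2684/(1 − 0.2684) = 0.2684/0.7316 = 0.3669

Final: 0.3669


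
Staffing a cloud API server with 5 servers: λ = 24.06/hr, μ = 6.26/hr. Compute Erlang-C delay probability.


a = λ/μ = 3.8435; ρ = a/5 = 0.7687
P₀ = 0.016393 (from M/M/c formula)
C(c,a) = [a^c/(c!(1−ρ))]·P₀ = [838.69963/(120·0.2313)]·0.016393
= 30.21558·0.016393 = 0.495337

Final: 0.495337


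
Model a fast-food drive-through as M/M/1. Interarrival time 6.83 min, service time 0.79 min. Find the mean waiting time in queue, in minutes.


λ = 60/6.83 = 8.7848 /hr
μ = 60/0.79 = 75.9494 /hr
ρ = λ/μ = 8.7848/75.9494 = 0.1157
Wq = ρ/(μ−λ) = 0.1157/(75.9494−8.7848) = 0.001722 hr
In minutes: 0.001722·60 = 0.1033 min

Final: 0.1033 min


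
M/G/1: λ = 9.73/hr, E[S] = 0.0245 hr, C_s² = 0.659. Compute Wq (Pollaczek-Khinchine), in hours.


ρ = λ·E[S] = 9.73·0.0245 = 0.2384
E[S²] = E[S]²(1+C_s²) = 0.0245²·(1+0.659) = 0.0009958
Wq = λ·E[S²]/(2(1−ρ)) = 9.73·0.0009958/(2·0.7616) = 0.006361 hr

Final: 0.006361 hr


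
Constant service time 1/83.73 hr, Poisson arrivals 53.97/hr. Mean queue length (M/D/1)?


ρ = 53.97/83.73 = 0.6446
M/D/1: Lq = ρ²/(2(1−ρ)) = 0.4155/(2·0.3554) = 0.58447

Final: 0.58447


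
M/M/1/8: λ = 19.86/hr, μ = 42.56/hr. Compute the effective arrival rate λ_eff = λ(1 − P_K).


ρ = 0.4666; P_K = (1−ρ)ρ^8/(1−ρ^9) = 0.001200
λ_eff = λ(1 − P_K) = 19.86·(1 − 0.001200) = 19.86·0.998800 = 19.8362 /hr

Final: 19.8362 /hr


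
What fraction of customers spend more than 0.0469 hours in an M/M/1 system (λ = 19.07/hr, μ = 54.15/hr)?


W ~ Exponential(μ−λ) for M/M/1.
μ − λ = 54.15 − 19.07 = 35.0800
P(W > t) = e^{−(μ−λ)t} = e^{−1.6453} = 0.192964

Final: 0.192964


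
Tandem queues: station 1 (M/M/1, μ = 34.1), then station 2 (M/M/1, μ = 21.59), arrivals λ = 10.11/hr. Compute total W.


Each node sees arrival rate λ = 10.11/hr (tandem ⇒ throughput preserved).
W₁ = 1/(μ₁−λ) = 1/(34.1−10.11) = 0.04168 hr
W₂ = 1/(μ₂−λ) = 1/(21.59−10.11) = 0.08711 hr
W_total = W₁ + W₂ = 0.04168 + 0.08711 = 0.12879 hr

Final: 0.12879 hr


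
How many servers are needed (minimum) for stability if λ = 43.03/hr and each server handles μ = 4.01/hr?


Stability requires cμ > λ ⇔ c > λ/μ.
λ/μ = 43.03/4.01 = 10.7307
Minimum integer c = ⌊10.7307⌋ + 1 = 11
Check: 11·4.01 = 44.11 > 43.03, while 10·4.01 = 40.10 ≤ 43.03

Final: 11 servers


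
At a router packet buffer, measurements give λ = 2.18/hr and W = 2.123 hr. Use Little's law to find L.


L = λW = 2.18·2.123 = 4.6281

Final: 4.6281


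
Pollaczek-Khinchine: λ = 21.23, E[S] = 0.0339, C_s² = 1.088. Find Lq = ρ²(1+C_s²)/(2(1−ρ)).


ρ = λ·E[S] = 21.23·0.0339 = 0.7197
Lq = ρ²(1+C_s²)/(2(1−ρ)) = 0.5180·(1+1.088)/(2·0.2803)
= 0.5180·2.0880/0.5606 = 1.92918

Final: 1.92918


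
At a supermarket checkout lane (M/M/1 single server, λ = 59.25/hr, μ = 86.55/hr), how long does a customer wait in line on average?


ρ = 59.25/86.55 = 0.6846
Wq = ρ/(μ−λ) = 0.6846/(86.55 − 59.25) = 0.6846/27.30 = 0.02508 hr

Final: 0.02508 hr


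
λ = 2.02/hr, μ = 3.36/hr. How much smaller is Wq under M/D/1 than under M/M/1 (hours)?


ρ = 2.02/3.36 = 0.6012
Wq(M/M/1) = ρ/(μ−λ) = 0.6012/1.34 = 0.44865 hr
Wq(M/D/1) = ρ/(2(μ−λ)) = 0.22432 hr
Savings = 0.44865 − 0.22432 = 0.22432 hr

Final: 0.22432 hr


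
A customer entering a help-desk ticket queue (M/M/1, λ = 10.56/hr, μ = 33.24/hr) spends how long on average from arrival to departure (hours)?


W = 1/(μ−λ) = 1/(33.24 − 10.56) = 1/22.68 = 0.04409 hr

Final: 0.04409 hr


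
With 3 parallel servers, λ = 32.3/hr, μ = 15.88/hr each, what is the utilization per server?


ρ = λ/(cμ) = 32.3/(3·15.88) = 32.3/47.64 = 0.6780

Final: 0.6780


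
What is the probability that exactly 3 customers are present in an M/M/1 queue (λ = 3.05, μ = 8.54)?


ρ = 3.05/8.54 = 0.3571
P_n = (1−ρ)·ρ^n = (1 − 0.3571)·0.3571^3 = 0.6429·0.045554 = 0.029285

Final: 0.029285


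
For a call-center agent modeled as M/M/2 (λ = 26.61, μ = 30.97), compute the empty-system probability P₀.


a = λ/μ = 26.61/30.97 = 0.8592; ρ = a/c = 0.4296
Σ_{k=0}^{1} a^k/k! (terms k=0..1) = 1.00000 + 0.85922 = 1.85922
Tail: a^2/(2!(1−ρ)) = 0.73826/(2·0.5704) = 0.64715
P₀ = 1/(1.85922 + 0.64715) = 1/2.50637 = 0.398984

Final: 0.398984


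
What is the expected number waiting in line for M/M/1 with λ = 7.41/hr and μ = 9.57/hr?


ρ = 7.41/9.57 = 0.7743
Lq = ρ²/(1−ρ) = 0.5995/0.2257 = 2.6563

Final: 2.6563


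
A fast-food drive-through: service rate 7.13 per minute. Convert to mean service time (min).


Mean service time = 1/μ = 1/7.13 minute = 0.14025 minute
In minutes: 0.14025 × 1 = 0.1403 min

Final: 0.1403 min


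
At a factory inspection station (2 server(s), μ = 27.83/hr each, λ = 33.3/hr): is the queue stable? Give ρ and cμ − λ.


Total capacity cμ = 2·27.83 = 55.66/hr
ρ = λ/(cμ) = 33.3/55.66 = 0.5983
Stable ⇔ ρ < 1: YES
Spare capacity = cμ − λ = 55.66 − 33.3 = 22.36/hr

Final: ρ = 0.5983; stable; margin = 22.36/hr


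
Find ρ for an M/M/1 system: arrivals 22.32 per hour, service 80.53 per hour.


ρ = λ/μ = 22.32/80.53 = 0.2772

Final: 0.2772


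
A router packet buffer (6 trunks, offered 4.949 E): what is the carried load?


B(6,4.949) = 0.188011 (Erlang-B)
Carried load = a(1 − B) = 4.949·(1 − 0.188011) = 4.949·0.811989 = 4.0185 E

Final: 4.0185 Erlangs


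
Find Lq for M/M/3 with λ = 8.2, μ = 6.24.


a = λ/μ = 1.3141; ρ = a/3 = 0.4380
P₀ = 0.259703
Lq = P₀·a^c·ρ / (c!·(1−ρ)²) = 0.259703·2.26928·0.4380/(6·0.31581)
= 0.13624

Final: 0.13624


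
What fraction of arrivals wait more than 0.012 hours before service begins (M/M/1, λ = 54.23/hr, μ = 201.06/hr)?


ρ = 54.23/201.06 = 0.2697
P(Wq > t) = ρ·e^{−(μ−λ)t} = 0.2697·e^{−1.7620}
= 0.2697·0.171708 = 0.046313

Final: 0.046313


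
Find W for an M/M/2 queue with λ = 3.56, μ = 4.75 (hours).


a = 0.7495; ρ = 0.3747; P₀ = 0.454824
Lq = P₀·a^c·ρ/(c!(1−ρ)²) = 0.12244
Wq = Lq/λ = 0.12244/3.56 = 0.03439 hr
W = Wq + 1/μ = 0.03439 + 0.21053 = 0.24492 hr

Final: 0.24492 hr


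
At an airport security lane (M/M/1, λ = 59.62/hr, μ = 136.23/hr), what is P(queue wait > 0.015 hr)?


ρ = 59.62/136.23 = 0.4376
P(Wq > t) = ρ·e^{−(μ−λ)t} = 0.4376·e^{−1.1491}
= 0.4376·0.316906 = 0.138691

Final: 0.138691


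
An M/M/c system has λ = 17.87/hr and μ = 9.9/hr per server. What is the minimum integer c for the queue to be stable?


Stability requires cμ > λ ⇔ c > λ/μ.
λ/μ = 17.87/9.9 = 1.8051
Minimum integer c = ⌊1.8051⌋ + 1 = 2
Check: 2·9.9 = 19.80 > 17.87, while 1·9.9 = 9.90 ≤ 17.87

Final: 2 servers


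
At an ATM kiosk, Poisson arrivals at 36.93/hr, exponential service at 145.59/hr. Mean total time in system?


W = 1/(μ−λ) = 1/(145.59 − 36.93) = 1/108.66 = 0.009203 hr

Final: 0.009203 hr


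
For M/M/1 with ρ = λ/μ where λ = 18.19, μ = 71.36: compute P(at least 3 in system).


ρ = 18.19/71.36 = 0.2549
P(N ≥ n) = ρ^n = 0.2549^3 = 0.016563

Final: 0.016563


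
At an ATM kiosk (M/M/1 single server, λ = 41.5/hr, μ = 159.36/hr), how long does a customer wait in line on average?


ρ = 41.5/159.36 = 0.2604
Wq = ρ/(μ−λ) = 0.2604/(159.36 − 41.5) = 0.2604/117.86 = 0.002210 hr

Final: 0.002210 hr


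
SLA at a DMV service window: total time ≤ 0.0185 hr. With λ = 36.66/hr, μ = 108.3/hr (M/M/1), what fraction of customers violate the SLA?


W ~ Exponential(μ−λ) for M/M/1.
μ − λ = 108.3 − 36.66 = 71.6400
P(W > t) = e^{−(μ−λ)t} = e^{−1.3253} = 0.265713

Final: 0.265713


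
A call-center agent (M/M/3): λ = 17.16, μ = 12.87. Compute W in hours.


a = 1.3333; ρ = 0.4444; P₀ = 0.254237
Lq = P₀·a^c·ρ/(c!(1−ρ)²) = 0.14463
Wq = Lq/λ = 0.14463/17.16 = 0.008428 hr
W = Wq + 1/μ = 0.008428 + 0.07770 = 0.08613 hr

Final: 0.08613 hr


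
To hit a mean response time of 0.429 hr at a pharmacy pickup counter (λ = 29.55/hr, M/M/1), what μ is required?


W = 1/(μ−λ) ⇒ μ − λ = 1/W = 1/0.429 = 2.3310
μ = λ + 1/W = 29.55 + 2.3310 = 31.8810 per hr

Final: 31.8810 /hr


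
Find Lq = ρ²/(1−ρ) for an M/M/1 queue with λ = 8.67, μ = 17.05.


ρ = 8.67/17.05 = 0.5085
Lq = ρ²/(1−ρ) = 0.2586/0.4915 = 0.5261

Final: 0.5261


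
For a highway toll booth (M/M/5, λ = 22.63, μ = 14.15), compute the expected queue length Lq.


a = λ/μ = 1.5993; ρ = a/5 = 0.3199
P₀ = 0.201584
Lq = P₀·a^c·ρ / (c!·(1−ρ)²) = 0.201584·10.46262·0.3199/(120·0.46259)
= 0.01215

Final: 0.01215


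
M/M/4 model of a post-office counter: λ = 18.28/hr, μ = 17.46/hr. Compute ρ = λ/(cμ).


ρ = λ/(cμ) = 18.28/(4·17.46) = 18.28/69.84 = 0.2617

Final: 0.2617


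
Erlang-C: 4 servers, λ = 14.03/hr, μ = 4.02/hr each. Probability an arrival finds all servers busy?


a = λ/μ = 3.4900; ρ = a/4 = 0.8725
P₀ = 0.015116 (from M/M/c formula)
C(c,a) = [a^c/(c!(1−ρ))]·P₀ = [148.36330/(24·0.1275)]·0.015116
= 48.48947·0.015116 = 0.732970

Final: 0.732970


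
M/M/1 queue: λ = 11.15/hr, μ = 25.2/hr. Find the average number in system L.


ρ = λ/μ = 11.15/25.2 = 0.4425
L = ρ/(1−ρ) = 0.4425/(1 − 0.4425) = 0.4425/0.5575 = 0.7936

Final: 0.7936


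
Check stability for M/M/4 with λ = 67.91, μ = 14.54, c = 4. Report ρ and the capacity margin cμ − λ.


Total capacity cμ = 4·14.54 = 58.16/hr
ρ = λ/(cμ) = 67.91/58.16 = 1.1676
Stable ⇔ ρ < 1: NO
Spare capacity = cμ − λ = 58.16 − 67.91 = -9.75/hr

Final: ρ = 1.1676; unstable; margin = -9.75/hr


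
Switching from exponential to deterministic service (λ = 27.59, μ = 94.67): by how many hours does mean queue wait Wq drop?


ρ = 27.59/94.67 = 0.2914
Wq(M/M/1) = ρ/(μ−λ) = 0.2914/67.08 = 0.004345 hr
Wq(M/D/1) = ρ/(2(μ−λ)) = 0.002172 hr
Savings = 0.004345 − 0.002172 = 0.002172 hr

Final: 0.002172 hr


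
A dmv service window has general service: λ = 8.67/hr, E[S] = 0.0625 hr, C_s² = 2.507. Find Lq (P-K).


ρ = λ·E[S] = 8.67·0.0625 = 0.5419
Lq = ρ²(1+C_s²)/(2(1−ρ)) = 0.2936·(1+2.507)/(2·0.4581)
= 0.2936·3.5070/0.9163 = 1.12388

Final: 1.12388


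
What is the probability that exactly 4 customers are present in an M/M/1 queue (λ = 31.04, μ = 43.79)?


ρ = 31.04/43.79 = 0.7088
P_n = (1−ρ)·ρ^n = (1 − 0.7088)·0.7088^4 = 0.2912·0.252457 = 0.073506

Final: 0.073506


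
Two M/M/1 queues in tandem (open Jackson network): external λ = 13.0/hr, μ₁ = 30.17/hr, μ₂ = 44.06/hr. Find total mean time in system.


Each node sees arrival rate λ = 13.0/hr (tandem ⇒ throughput preserved).
W₁ = 1/(μ₁−λ) = 1/(30.17−13.0) = 0.05824 hr
W₂ = 1/(μ₂−λ) = 1/(44.06−13.0) = 0.03220 hr
W_total = W₁ + W₂ = 0.05824 + 0.03220 = 0.09044 hr

Final: 0.09044 hr


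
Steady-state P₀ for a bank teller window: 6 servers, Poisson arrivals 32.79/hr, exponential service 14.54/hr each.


a = λ/μ = 32.79/14.54 = 2.2552; ρ = a/c = 0.3759
Σ_{k=0}^{5} a^k/k! (terms k=0..5) = 1.00000 + 2.25516 + 2.54287 + 1.91152 + 1.07770 + 0.48608 = 9.27332
Tail: a^6/(6!(1−ρ)) = 131.54128/(720·0.6241) = 0.29272
P₀ = 1/(9.27332 + 0.29272) = 1/9.56604 = 0.104536

Final: 0.104536


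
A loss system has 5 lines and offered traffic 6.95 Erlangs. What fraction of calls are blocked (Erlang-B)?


B(c,a) = (a^c/c!) / Σ_{k=0}^{c} a^k/k!
a^5/5! = 135.127200
Σ terms (k=0..5): 1.00000 + 6.95000 + 24.15125 + 55.95040 + 97.21381 + 135.12720 = 320.392658
B = 135.127200/320.392658 = 0.421755

Final: 0.421755


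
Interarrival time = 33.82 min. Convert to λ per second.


λ = 1/(interarrival time) in consistent units.
1 second = 0.0166667 min, so λ = 0.0166667/33.82 = 0.0004928 per second

Final: 0.0004928 /sec


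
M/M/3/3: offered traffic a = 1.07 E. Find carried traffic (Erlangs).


B(3,1.07) = 0.071725 (Erlang-B)
Carried load = a(1 − B) = 1.07·(1 − 0.071725) = 1.07·0.928275 = 0.9933 E

Final: 0.9933 Erlangs


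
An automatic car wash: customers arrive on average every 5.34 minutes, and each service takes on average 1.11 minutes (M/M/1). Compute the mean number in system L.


λ = 60/5.34 = 11.2360 /hr
μ = 60/1.11 = 54.0541 /hr
ρ = λ/μ = 11.2360/54.0541 = 0.2079
L = ρ/(1−ρ) = 0.2079/0.7921 = 0.2624

Final: 0.2624


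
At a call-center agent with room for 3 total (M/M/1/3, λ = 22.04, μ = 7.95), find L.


ρ = 22.04/7.95 = 2.7723
L = ρ[1 − (K+1)ρ^K + Kρ^(K+1)] / [(1−ρ)(1−ρ^(K+1))]
Numerator: 2.7723·(1 − 4·21.307544 + 3·59.071479) = 257.782788
Denominator: (-1.7723)·(-58.071479) = 102.921653
L = 257.782788/102.921653 = 2.5047

Final: 2.5047


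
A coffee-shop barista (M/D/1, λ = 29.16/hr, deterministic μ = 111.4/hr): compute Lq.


ρ = 29.16/111.4 = 0.2618
M/D/1: Lq = ρ²/(2(1−ρ)) = 0.06852/(2·0.7382) = 0.04641

Final: 0.04641


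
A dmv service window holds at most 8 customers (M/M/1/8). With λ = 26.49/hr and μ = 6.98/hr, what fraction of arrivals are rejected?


ρ = λ/μ = 26.49/6.98 = 3.7951
P_K = (1−ρ)ρ^K/(1−ρ^(K+1)) = (-2.7951·43034.056468)/(1 − 163319.793099)
= -120285.736631/-163318.793099 = 0.736509

Final: 0.736509


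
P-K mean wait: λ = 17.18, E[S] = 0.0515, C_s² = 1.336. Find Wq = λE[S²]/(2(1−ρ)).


ρ = λ·E[S] = 17.18·0.0515 = 0.8848
E[S²] = E[S]²(1+C_s²) = 0.0515²·(1+1.336) = 0.006196
Wq = λ·E[S²]/(2(1−ρ)) = 17.18·0.006196/(2·0.1152) = 0.46186 hr

Final: 0.46186 hr


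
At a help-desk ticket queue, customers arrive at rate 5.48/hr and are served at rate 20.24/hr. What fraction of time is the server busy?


ρ = λ/μ = 5.48/20.24 = 0.2708

Final: 0.2708


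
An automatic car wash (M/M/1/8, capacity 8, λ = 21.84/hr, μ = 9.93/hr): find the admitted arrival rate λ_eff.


ρ = 2.1994; P_K = (1−ρ)ρ^8/(1−ρ^9) = 0.545783
λ_eff = λ(1 − P_K) = 21.84·(1 − 0.545783) = 21.84·0.454217 = 9.9201 /hr

Final: 9.9201 /hr


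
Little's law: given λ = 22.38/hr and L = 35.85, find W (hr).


W = L/λ = 35.85/22.38 = 1.6019 hr

Final: 1.6019 hr


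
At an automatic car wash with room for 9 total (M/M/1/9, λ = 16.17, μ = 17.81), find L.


ρ = 16.17/17.81 = 0.9079
L = ρ[1 − (K+1)ρ^K + Kρ^(K+1)] / [(1−ρ)(1−ρ^(K+1))]
Numerator: 0.9079·(1 − 10·0.419194 + 9·0.380593) = 0.211908
Denominator: (0.09208)·(0.619407) = 0.057037
L = 0.211908/0.057037 = 3.7153

Final: 3.7153


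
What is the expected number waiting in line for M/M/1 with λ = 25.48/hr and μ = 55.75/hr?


ρ = 25.48/55.75 = 0.4570
Lq = ρ²/(1−ρ) = 0.2089/0.5430 = 0.3847

Final: 0.3847


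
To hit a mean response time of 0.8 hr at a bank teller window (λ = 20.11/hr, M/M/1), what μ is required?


W = 1/(μ−λ) ⇒ μ − λ = 1/W = 1/0.8 = 1.2500
μ = λ + 1/W = 20.11 + 1.2500 = 21.3600 per hr

Final: 21.3600 /hr


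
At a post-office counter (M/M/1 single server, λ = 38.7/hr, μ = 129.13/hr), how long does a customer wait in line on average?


ρ = 38.7/129.13 = 0.2997
Wq = ρ/(μ−λ) = 0.2997/(129.13 − 38.7) = 0.2997/90.43 = 0.003314 hr

Final: 0.003314 hr


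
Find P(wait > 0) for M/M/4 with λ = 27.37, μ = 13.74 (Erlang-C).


a = λ/μ = 1.9920; ρ = a/4 = 0.4980
P₀ = 0.131574 (from M/M/c formula)
C(c,a) = [a^c/(c!(1−ρ))]·P₀ = [15.74535/(24·0.5020)]·0.131574
= 1.30688·0.131574 = 0.171952

Final: 0.171952


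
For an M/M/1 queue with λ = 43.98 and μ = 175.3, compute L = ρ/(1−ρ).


ρ = λ/μ = 43.98/175.3 = 0.2509
L = ρ/(1−ρ) = 0.2509/(1 − 0.2509) = 0.2509/0.7491 = 0.3349

Final: 0.3349


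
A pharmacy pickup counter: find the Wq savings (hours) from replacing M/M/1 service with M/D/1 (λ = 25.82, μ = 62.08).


ρ = 25.82/62.08 = 0.4159
Wq(M/M/1) = ρ/(μ−λ) = 0.4159/36.26 = 0.01147 hr
Wq(M/D/1) = ρ/(2(μ−λ)) = 0.005735 hr
Savings = 0.01147 − 0.005735 = 0.005735 hr

Final: 0.005735 hr


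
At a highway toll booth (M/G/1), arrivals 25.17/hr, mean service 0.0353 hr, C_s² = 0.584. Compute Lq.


ρ = λ·E[S] = 25.17·0.0353 = 0.8885
Lq = ρ²(1+C_s²)/(2(1−ρ)) = 0.7894·(1+0.584)/(2·0.1115)
= 0.7894·1.5840/0.2230 = 5.60751

Final: 5.60751


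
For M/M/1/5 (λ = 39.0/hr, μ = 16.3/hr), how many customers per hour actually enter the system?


ρ = 2.3926; P_K = (1−ρ)ρ^5/(1−ρ^6) = 0.585170
λ_eff = λ(1 − P_K) = 39.0·(1 − 0.585170) = 39.0·0.414830 = 16.1784 /hr

Final: 16.1784 /hr


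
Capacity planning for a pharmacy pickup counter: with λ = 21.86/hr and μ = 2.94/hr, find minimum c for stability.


Stability requires cμ > λ ⇔ c > λ/μ.
λ/μ = 21.86/2.94 = 7.4354
Minimum integer c = ⌊7.4354⌋ + 1 = 8
Check: 8·2.94 = 23.52 > 21.86, while 7·2.94 = 20.58 ≤ 21.86

Final: 8 servers


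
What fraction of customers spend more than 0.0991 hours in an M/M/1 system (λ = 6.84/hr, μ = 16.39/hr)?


W ~ Exponential(μ−λ) for M/M/1.
μ − λ = 16.39 − 6.84 = 9.5500
P(W > t) = e^{−(μ−λ)t} = e^{−0.9464} = 0.388134

Final: 0.388134


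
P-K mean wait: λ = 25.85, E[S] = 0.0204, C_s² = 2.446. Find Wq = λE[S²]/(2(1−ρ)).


ρ = λ·E[S] = 25.85·0.0204 = 0.5273
E[S²] = E[S]²(1+C_s²) = 0.0204²·(1+2.446) = 0.001434
Wq = λ·E[S²]/(2(1−ρ)) = 25.85·0.001434/(2·0.4727) = 0.03922 hr

Final: 0.03922 hr


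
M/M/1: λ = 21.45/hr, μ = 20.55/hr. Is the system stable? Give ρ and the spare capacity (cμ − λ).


Total capacity cμ = 1·20.55 = 20.55/hr
ρ = λ/(cμ) = 21.45/20.55 = 1.0438
Stable ⇔ ρ < 1: NO
Spare capacity = cμ − λ = 20.55 − 21.45 = -0.90/hr

Final: ρ = 1.0438; unstable; margin = -0.90/hr
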